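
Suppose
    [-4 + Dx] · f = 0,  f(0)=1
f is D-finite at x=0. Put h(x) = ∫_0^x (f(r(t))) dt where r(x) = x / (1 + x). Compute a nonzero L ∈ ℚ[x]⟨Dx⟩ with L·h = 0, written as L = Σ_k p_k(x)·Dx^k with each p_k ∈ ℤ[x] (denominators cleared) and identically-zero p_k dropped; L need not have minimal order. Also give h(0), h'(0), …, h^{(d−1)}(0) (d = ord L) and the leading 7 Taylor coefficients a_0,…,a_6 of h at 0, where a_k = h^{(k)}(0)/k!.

L = -4·Dx + (1 + 2·x + x^2)·Dx^2  (order 2).
h: a_k = 0, 1, 2, 4/3, -1/3, -4/15, 14/45, …
ICs: h(0) = 0, h′(0) = 1.

f: a_k = 1, 4, 8, 32/3, 32/3, 128/15, 256/45, …
Substitute x→r, Dx→(1/r')Dx; clear ⇒ L₀.
Integrate: L := L₀·Dx.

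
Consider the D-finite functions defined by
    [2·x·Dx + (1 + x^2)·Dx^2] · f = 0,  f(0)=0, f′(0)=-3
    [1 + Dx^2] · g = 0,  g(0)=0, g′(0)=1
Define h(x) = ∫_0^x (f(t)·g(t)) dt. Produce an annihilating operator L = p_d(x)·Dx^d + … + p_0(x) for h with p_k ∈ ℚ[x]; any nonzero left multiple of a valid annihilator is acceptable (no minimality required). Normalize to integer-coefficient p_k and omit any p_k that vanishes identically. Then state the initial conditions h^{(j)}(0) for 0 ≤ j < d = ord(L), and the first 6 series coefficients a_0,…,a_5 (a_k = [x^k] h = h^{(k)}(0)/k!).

L = (10 + 26·x^2 + 11·x^4 + 4·x^6 + x^8)·Dx + (12·x + 20·x^3 + 12·x^5 + 4·x^7)·Dx^2 + (12 + 32·x^2 + 18·x^4 + 8·x^6 + 2·x^8)·Dx^3 + (12·x + 20·x^3 + 12·x^5 + 4·x^7)·Dx^4 + (2 + 6·x^2 + 7·x^4 + 4·x^6 + x^8)·Dx^5  (order 5).
h: a_k = 0, 0, 0, -1, 0, 3/10, …
ICs: h(0) = 0, h′(0) = 0, h′′(0) = 0, h′′′(0) = -6, h′′′′(0) = 0.

f: a_k = 0, -3, 0, 1, 0, -3/5, …
g: a_k = 0, 1, 0, -1/6, 0, 1/120, …
Sym-product of L_f,L_g gives L₀ (≤ ord 4).
h=∫h₀ ⇒ L = L₀·Dx.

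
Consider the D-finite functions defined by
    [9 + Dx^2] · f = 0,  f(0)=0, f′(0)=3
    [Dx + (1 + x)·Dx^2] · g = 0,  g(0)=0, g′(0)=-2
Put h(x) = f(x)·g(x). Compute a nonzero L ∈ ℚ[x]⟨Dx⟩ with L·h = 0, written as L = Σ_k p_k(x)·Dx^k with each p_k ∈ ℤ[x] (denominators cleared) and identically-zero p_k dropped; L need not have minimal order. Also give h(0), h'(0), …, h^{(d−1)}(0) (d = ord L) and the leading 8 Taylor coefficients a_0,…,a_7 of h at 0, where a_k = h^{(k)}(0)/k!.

f: a_k = 0, 3, 0, -9/2, 0, 81/40, 0, -243/560, …
g: a_k = 0, -2, 1, -2/3, 1/2, -2/5, 1/3, -2/7, …
Sym-product of L_f,L_g gives L₀ (≤ ord 4).
L = (2493 + 10854·x + 17091·x^2 + 11664·x^3 + 2916·x^4) + (612 + 1908·x + 1944·x^2 + 648·x^3)·Dx + (592 + 2484·x + 3834·x^2 + 2592·x^3 + 648·x^4)·Dx^2 + (68 + 212·x + 216·x^2 + 72·x^3)·Dx^3 + (35 + 142·x + 215·x^2 + 144·x^3 + 36·x^4)·Dx^4  (order 4).
h: a_k = 0, 0, -6, 3, 7, -3, -9/4, 31/40, …
ICs: h(0) = 0, h′(0) = 0, h′′(0) = -12, h′′′(0) = 18.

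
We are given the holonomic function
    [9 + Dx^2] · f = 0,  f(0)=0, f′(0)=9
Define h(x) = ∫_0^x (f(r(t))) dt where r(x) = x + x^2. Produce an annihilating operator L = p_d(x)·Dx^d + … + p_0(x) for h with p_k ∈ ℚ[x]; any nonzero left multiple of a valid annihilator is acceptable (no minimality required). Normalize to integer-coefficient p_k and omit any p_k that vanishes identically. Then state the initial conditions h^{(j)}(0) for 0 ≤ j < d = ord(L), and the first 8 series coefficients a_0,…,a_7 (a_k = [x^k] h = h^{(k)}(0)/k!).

L = (9 + 54·x + 108·x^2 + 72·x^3)·Dx - 2·Dx^2 + (1 + 2·x)·Dx^3  (order 3).
h: a_k = 0, 0, 9/2, 3, -27/8, -81/10, -459/80, 135/56, …
ICs: h(0) = 0, h′(0) = 0, h′′(0) = 9.

f: a_k = 0, 9, 0, -27/2, 0, 243/40, 0, -729/560, …
Substitute x→r, Dx→(1/r')Dx; clear ⇒ L₀.
h=∫h₀ ⇒ L = L₀·Dx.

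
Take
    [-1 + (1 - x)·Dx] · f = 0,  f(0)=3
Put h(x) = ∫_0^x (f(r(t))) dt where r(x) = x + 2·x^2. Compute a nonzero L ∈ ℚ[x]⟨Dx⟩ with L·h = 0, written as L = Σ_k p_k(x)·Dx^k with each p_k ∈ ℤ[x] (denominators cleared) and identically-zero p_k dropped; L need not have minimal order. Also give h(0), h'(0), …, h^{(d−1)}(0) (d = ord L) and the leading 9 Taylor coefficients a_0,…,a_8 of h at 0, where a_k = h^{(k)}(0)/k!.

f: a_k = 3, 3, 3, 3, 3, 3, 3, 3, 3, …
L₀ from L_f via x↦r, Dx↦r'^{-1}Dx.
h=∫₀ˣh₀: take L = L₀·Dx.
L = (1 + 4·x)·Dx + (-1 + x + 2·x^2)·Dx^2  (order 2).
h: a_k = 0, 3, 3/2, 3, 15/4, 33/5, 21/2, 129/7, 255/8, …
ICs: h(0) = 0, h′(0) = 3.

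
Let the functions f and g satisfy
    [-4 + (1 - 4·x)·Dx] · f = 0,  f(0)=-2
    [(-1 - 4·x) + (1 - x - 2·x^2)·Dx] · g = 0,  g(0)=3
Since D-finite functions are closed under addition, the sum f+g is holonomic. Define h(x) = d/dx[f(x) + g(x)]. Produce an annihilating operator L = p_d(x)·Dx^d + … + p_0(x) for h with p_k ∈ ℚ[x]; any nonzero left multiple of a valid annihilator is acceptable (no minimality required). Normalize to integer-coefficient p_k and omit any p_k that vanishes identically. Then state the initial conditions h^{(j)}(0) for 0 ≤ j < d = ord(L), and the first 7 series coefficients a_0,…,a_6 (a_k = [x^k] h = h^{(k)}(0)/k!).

L = (168 + 192·x + 1728·x^2 - 768·x^3 + 768·x^4) + (-33 - 144·x + 264·x^2 + 1056·x^3 - 576·x^4 + 768·x^5)·Dx + (1 + 13·x - 100·x^2 + 120·x^3 + 40·x^4 - 64·x^5 + 128·x^6)·Dx^2  (order 2).
h: a_k = -5, -46, -339, -1916, -9925, -48378, -227591, …
ICs: h(0) = -5, h′(0) = -46.

f: a_k = -2, -8, -32, -128, -512, -2048, -8192, …
g: a_k = 3, 3, 9, 15, 33, 63, 129, …
Weyl lclm of L_f,L_g ⇒ L₀ (ord ≤ 2).
h₀' ⇒ L via d/dx closure of L₀.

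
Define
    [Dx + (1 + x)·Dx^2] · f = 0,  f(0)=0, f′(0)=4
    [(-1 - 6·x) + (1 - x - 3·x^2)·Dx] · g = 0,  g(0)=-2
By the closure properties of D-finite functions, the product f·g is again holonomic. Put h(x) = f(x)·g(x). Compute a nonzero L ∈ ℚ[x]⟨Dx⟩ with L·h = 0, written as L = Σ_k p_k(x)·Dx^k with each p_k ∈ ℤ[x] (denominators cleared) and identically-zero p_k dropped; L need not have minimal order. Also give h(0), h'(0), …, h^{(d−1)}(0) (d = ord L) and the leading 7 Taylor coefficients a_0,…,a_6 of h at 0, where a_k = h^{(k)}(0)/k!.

f: a_k = 0, 4, -2, 4/3, -1, 4/5, -2/3, …
g: a_k = -2, -2, -8, -14, -38, -80, -194, …
L₀ := L_f ⊗_s L_g (sym. prod.), ord ≤ 2.
L = (7 + 12·x) + (1 + 15·x + 15·x^2)·Dx + (-1 + 4·x^2 + 3·x^3)·Dx^2  (order 2).
h: a_k = 0, -8, -4, -92/3, -122/3, -2014/15, -3824/15, …
ICs: h(0) = 0, h′(0) = -8.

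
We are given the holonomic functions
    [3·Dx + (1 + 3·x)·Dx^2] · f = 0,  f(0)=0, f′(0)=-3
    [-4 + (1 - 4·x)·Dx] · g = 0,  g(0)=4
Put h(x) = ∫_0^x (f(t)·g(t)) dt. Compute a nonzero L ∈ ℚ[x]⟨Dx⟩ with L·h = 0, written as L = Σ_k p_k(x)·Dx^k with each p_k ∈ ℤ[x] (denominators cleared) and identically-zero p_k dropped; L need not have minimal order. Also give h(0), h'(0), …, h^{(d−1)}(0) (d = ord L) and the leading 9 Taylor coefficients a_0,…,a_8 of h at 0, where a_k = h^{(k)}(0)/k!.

L = 12·Dx + (5 + 36·x)·Dx^2 + (-1 + x + 12·x^2)·Dx^3  (order 3).
h: a_k = 0, 0, -6, -10, -39, -543/5, -1972/5, -6414/5, -325221/70, …
ICs: h(0) = 0, h′(0) = 0, h′′(0) = -12.

f: a_k = 0, -3, 9/2, -9, 81/4, -243/5, 243/2, -2187/7, 6561/8, …
g: a_k = 4, 16, 64, 256, 1024, 4096, 16384, 65536, 262144, …
Product ⇒ symmetric product L₀, ord ≤ 2.
h=∫h₀ ⇒ L = L₀·Dx.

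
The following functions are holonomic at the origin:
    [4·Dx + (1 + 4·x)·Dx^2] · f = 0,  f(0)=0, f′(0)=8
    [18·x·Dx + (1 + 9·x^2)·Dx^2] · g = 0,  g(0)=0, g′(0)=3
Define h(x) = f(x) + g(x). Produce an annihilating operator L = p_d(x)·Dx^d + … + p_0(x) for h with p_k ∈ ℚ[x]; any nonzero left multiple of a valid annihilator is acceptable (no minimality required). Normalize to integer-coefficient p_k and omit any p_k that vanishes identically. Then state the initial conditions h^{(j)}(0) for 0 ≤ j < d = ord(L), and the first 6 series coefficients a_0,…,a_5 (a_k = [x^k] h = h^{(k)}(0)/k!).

L = (-36 - 432·x + 972·x^2 + 1296·x^3)·Dx + (-25 - 72·x - 189·x^2 + 1944·x^3 + 2592·x^4)·Dx^2 + (-2 + x + 36·x^2 + 81·x^3 + 486·x^4 + 648·x^5)·Dx^3  (order 3).
h: a_k = 0, 11, -16, 101/3, -128, 2291/5, …
ICs: h(0) = 0, h′(0) = 11, h′′(0) = -32.

f: a_k = 0, 8, -16, 128/3, -128, 2048/5, …
g: a_k = 0, 3, 0, -9, 0, 243/5, …
f+g: L₀ = lclm(L_f,L_g), ord ≤ 2+2.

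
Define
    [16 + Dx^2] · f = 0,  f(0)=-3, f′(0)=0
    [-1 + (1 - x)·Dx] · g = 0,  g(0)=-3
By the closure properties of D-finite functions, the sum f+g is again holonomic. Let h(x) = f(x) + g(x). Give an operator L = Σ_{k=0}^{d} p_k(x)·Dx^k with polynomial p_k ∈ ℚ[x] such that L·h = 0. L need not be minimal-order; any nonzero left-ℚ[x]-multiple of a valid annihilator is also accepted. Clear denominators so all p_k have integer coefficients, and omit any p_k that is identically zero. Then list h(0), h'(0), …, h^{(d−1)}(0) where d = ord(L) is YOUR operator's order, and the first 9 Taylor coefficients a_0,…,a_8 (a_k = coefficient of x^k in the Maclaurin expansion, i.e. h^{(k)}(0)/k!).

f: a_k = -3, 0, 24, 0, -32, 0, 256/15, 0, -512/105, …
g: a_k = -3, -3, -3, -3, -3, -3, -3, -3, -3, …
f+g: L₀ = lclm(L_f,L_g), ord ≤ 2+1.
L = (-176 + 256·x - 128·x^2) + (144 - 400·x + 384·x^2 - 128·x^3)·Dx + (-11 + 16·x - 8·x^2)·Dx^2 + (9 - 25·x + 24·x^2 - 8·x^3)·Dx^3  (order 3).
h: a_k = -6, -3, 21, -3, -35, -3, 211/15, -3, -827/105, …
ICs: h(0) = -6, h′(0) = -3, h′′(0) = 42.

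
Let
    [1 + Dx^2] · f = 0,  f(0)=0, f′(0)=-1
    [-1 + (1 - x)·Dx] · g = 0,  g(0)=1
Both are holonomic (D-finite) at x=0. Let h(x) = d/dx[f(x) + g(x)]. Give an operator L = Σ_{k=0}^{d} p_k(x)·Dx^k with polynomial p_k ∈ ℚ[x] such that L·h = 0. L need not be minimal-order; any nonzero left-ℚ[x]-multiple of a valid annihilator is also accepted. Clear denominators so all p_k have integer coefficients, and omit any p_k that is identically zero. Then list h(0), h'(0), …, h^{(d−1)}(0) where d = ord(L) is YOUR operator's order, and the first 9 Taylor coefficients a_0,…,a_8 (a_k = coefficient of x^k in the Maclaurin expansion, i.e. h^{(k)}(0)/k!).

L = (26 - 4·x + 2·x^2) + (-7 + 9·x - 3·x^2 + x^3)·Dx + (26 - 4·x + 2·x^2)·Dx^2 + (-7 + 9·x - 3·x^2 + x^3)·Dx^3  (order 3).
h: a_k = 0, 2, 7/2, 4, 119/24, 6, 5041/720, 8, 362879/40320, …
ICs: h(0) = 0, h′(0) = 2, h′′(0) = 7.

f: a_k = 0, -1, 0, 1/6, 0, -1/120, 0, 1/5040, 0, …
g: a_k = 1, 1, 1, 1, 1, 1, 1, 1, 1, …
Sum ⇒ L₀ = lclm(L_f,L_g) in ℚ(x)⟨Dx⟩.
Derive L from L₀ (diff closure).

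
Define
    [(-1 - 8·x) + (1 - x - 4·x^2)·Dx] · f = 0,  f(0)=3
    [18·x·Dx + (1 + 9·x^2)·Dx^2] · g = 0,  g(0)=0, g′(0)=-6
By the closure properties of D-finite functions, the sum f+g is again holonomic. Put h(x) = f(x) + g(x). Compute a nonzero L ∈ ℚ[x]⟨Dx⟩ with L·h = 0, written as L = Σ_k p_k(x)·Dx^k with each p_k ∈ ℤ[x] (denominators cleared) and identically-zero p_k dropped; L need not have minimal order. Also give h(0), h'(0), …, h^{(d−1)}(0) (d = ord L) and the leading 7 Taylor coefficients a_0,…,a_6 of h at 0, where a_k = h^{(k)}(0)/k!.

L = (-90 + 360·x + 6462·x^2 + 14688·x^3 + 63936·x^4 + 31104·x^6)·Dx + (36 + 294·x + 324·x^2 + 3198·x^3 + 13680·x^4 + 46080·x^5 + 3888·x^6 + 31104·x^7)·Dx^2 + (-5 - 16·x - 160·x^2 + 96·x^3 - 555·x^4 + 2304·x^5 + 4896·x^6 + 1296·x^7 + 5184·x^8)·Dx^3  (order 3).
h: a_k = 3, -3, 15, 45, 87, 489/5, 543, …
ICs: h(0) = 3, h′(0) = -3, h′′(0) = 30.

f: a_k = 3, 3, 15, 27, 87, 195, 543, …
g: a_k = 0, -6, 0, 18, 0, -486/5, 0, …
L₀ := lclm(L_f,L_g); ord L₀ ≤ 1+2.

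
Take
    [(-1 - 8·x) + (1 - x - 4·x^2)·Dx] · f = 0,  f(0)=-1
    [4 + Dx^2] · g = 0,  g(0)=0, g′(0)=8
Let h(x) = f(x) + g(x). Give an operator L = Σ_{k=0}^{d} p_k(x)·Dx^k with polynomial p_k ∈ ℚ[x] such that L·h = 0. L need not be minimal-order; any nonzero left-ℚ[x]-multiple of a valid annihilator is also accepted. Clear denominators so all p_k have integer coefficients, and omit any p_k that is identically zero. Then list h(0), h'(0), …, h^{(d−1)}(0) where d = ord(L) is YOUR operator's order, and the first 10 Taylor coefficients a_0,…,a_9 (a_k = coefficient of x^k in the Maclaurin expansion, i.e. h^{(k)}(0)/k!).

f: a_k = -1, -1, -5, -9, -29, -65, -181, -441, -1165, -2929, …
g: a_k = 0, 8, 0, -16/3, 0, 16/15, 0, -32/315, 0, 16/2835, …
Weyl lclm of L_f,L_g ⇒ L₀ (ord ≤ 3).
L = (116 + 1008·x + 968·x^2 + 2688·x^3 + 640·x^4 + 1024·x^5) + (-28 - 4·x + 8·x^2 + 200·x^3 + 480·x^4 + 384·x^5 + 512·x^6)·Dx + (29 + 252·x + 242·x^2 + 672·x^3 + 160·x^4 + 256·x^5)·Dx^2 + (-7 - x + 2·x^2 + 50·x^3 + 120·x^4 + 96·x^5 + 128·x^6)·Dx^3  (order 3).
h: a_k = -1, 7, -5, -43/3, -29, -959/15, -181, -138947/315, -1165, -8303699/2835, …
ICs: h(0) = -1, h′(0) = 7, h′′(0) = -10.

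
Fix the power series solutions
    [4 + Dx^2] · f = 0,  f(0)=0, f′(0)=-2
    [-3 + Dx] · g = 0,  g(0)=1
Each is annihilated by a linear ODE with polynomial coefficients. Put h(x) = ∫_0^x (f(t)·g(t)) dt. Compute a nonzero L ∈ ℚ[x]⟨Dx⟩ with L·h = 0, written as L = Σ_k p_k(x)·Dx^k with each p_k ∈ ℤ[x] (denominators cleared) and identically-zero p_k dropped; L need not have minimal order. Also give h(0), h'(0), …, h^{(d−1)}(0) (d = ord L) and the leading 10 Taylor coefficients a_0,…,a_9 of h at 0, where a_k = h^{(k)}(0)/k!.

L = 13·Dx - 6·Dx^2 + Dx^3  (order 3).
h: a_k = 0, 0, -1, -2, -23/12, -1, -61/360, 23/140, 3277/20160, 17/216, …
ICs: h(0) = 0, h′(0) = 0, h′′(0) = -2.

f: a_k = 0, -2, 0, 4/3, 0, -4/15, 0, 8/315, 0, -4/2835, …
g: a_k = 1, 3, 9/2, 9/2, 27/8, 81/40, 81/80, 243/560, 729/4480, 243/4480, …
Sym-product of L_f,L_g gives L₀ (≤ ord 2).
h=∫h₀ ⇒ L = L₀·Dx.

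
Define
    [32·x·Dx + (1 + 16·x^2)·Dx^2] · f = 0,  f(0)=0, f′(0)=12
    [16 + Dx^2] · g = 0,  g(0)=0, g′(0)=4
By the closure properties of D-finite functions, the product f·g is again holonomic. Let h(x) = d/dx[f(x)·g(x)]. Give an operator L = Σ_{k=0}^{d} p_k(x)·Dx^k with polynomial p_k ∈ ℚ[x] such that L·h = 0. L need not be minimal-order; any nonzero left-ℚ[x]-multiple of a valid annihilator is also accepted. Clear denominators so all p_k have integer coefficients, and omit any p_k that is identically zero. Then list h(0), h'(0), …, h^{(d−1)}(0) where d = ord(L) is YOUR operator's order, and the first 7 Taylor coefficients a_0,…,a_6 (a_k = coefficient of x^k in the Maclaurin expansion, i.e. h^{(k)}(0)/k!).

f: a_k = 0, 12, 0, -64, 0, 3072/5, 0, …
g: a_k = 0, 4, 0, -32/3, 0, 128/15, 0, …
h₀=f·g: eliminate ⇒ L₀, order ≤ 2·2.
Derive L from L₀ (diff closure).
L = (14080 + 602112·x^2 + 15106048·x^4 + 50331648·x^6 + 100663296·x^8 + 268435456·x^10 + 2147483648·x^12) + (8704·x + 581632·x^3 + 9175040·x^5 + 41943040·x^7 + 167772160·x^9 + 536870912·x^11)·Dx + (960 + 43520·x^2 + 1093632·x^4 + 4849664·x^6 + 16777216·x^8 + 67108864·x^10 + 268435456·x^12)·Dx^2 + (544·x + 36352·x^3 + 573440·x^5 + 2621440·x^7 + 10485760·x^9 + 33554432·x^11)·Dx^3 + (5 + 368·x^2 + 9344·x^4 + 106496·x^6 + 655360·x^8 + 3145728·x^10 + 8388608·x^12)·Dx^4  (order 4).
h: a_k = 0, 96, 0, -1536, 0, 19456, 0, …
ICs: h(0) = 0, h′(0) = 96, h′′(0) = 0, h′′′(0) = -9216.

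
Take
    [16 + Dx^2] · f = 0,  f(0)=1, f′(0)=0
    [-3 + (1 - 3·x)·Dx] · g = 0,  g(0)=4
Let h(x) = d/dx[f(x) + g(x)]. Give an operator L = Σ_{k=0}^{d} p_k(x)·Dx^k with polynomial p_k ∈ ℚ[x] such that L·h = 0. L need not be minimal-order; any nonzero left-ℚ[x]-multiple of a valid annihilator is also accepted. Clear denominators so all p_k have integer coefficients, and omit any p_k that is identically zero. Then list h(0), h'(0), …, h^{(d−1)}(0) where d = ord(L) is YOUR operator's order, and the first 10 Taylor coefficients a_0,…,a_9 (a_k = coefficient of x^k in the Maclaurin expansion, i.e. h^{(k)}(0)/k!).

L = (5952 - 4608·x + 6912·x^2) + (-560 + 2448·x - 3456·x^2 + 3456·x^3)·Dx + (372 - 288·x + 432·x^2)·Dx^2 + (-35 + 153·x - 216·x^2 + 216·x^3)·Dx^3  (order 3).
h: a_k = 12, 56, 324, 4016/3, 4860, 261928/15, 61236, 66138976/315, 708588, 6696148408/2835, …
ICs: h(0) = 12, h′(0) = 56, h′′(0) = 648.

f: a_k = 1, 0, -8, 0, 32/3, 0, -256/45, 0, 512/315, 0, …
g: a_k = 4, 12, 36, 108, 324, 972, 2916, 8748, 26244, 78732, …
Weyl lclm of L_f,L_g ⇒ L₀ (ord ≤ 3).
Differentiate: ansatz ord ≤ ord L₀ ⇒ L.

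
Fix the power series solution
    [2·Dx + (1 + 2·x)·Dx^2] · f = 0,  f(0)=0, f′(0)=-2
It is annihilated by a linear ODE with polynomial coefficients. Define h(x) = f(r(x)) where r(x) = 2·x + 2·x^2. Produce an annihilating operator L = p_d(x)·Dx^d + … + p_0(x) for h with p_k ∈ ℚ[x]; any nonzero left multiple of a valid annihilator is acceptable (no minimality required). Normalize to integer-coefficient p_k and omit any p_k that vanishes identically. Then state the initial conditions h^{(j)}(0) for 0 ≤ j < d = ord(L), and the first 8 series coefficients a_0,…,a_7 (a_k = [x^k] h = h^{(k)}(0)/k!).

f: a_k = 0, -2, 2, -8/3, 4, -32/5, 32/3, -128/7, …
f∘r: x↦r, Dx↦Dx/r' in L_f ⇒ L₀.
L = 2·Dx + (1 + 2·x)·Dx^2  (order 2).
h: a_k = 0, -4, 4, -16/3, 8, -64/5, 64/3, -256/7, …
ICs: h(0) = 0, h′(0) = -4.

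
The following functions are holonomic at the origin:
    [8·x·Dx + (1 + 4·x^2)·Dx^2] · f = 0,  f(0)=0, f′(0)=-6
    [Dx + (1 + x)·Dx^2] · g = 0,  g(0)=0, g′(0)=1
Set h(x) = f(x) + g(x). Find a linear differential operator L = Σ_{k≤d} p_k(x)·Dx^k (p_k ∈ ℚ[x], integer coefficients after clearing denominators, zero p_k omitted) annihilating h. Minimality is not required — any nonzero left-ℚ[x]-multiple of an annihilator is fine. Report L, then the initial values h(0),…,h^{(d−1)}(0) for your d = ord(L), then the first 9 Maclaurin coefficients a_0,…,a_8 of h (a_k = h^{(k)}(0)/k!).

f: a_k = 0, -6, 0, 8, 0, -96/5, 0, 384/7, 0, …
g: a_k = 0, 1, -1/2, 1/3, -1/4, 1/5, -1/6, 1/7, -1/8, …
L₀ := lclm(L_f,L_g); ord L₀ ≤ 2+2.
L = (-8 - 24·x + 96·x^2 + 32·x^3)·Dx + (-10 - 16·x + 72·x^2 + 192·x^3 + 64·x^4)·Dx^2 + (-1 + 7·x + 8·x^2 + 32·x^3 + 48·x^4 + 16·x^5)·Dx^3  (order 3).
h: a_k = 0, -5, -1/2, 25/3, -1/4, -19, -1/6, 55, -1/8, …
ICs: h(0) = 0, h′(0) = -5, h′′(0) = -1.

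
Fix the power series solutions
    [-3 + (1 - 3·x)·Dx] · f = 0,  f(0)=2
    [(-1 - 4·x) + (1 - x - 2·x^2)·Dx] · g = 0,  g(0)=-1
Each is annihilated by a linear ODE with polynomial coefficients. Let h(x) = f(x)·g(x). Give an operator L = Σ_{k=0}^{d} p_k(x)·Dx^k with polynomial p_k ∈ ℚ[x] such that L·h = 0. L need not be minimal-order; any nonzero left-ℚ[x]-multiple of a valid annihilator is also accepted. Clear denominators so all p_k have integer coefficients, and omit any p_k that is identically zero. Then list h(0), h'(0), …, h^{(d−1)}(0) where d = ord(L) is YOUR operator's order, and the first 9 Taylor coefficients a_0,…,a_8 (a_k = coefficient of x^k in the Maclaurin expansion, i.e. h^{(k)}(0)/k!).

L = (-4 + 2·x + 18·x^2) + (1 - 4·x + x^2 + 6·x^3)·Dx  (order 1).
h: a_k = -2, -8, -30, -100, -322, -1008, -3110, -9500, -28842, …
ICs: h(0) = -2.

f: a_k = 2, 6, 18, 54, 162, 486, 1458, 4374, 13122, …
g: a_k = -1, -1, -3, -5, -11, -21, -43, -85, -171, …
f·g: L₀ = L_f ⊗_s L_g, ord ≤ 1·1.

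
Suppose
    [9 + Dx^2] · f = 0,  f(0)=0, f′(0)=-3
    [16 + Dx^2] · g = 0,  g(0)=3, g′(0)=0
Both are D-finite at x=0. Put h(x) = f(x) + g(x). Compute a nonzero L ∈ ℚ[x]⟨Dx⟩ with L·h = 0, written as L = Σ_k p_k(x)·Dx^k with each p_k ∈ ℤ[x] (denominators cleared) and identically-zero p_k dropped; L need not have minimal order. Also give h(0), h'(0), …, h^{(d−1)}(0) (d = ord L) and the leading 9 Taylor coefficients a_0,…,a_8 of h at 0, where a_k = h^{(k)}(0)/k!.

L = 144 + 25·Dx^2 + Dx^4  (order 4).
h: a_k = 3, -3, -24, 9/2, 32, -81/40, -256/15, 243/560, 512/105, …
ICs: h(0) = 3, h′(0) = -3, h′′(0) = -48, h′′′(0) = 27.

f: a_k = 0, -3, 0, 9/2, 0, -81/40, 0, 243/560, 0, …
g: a_k = 3, 0, -24, 0, 32, 0, -256/15, 0, 512/105, …
f+g: L₀ = lclm(L_f,L_g), ord ≤ 2+2.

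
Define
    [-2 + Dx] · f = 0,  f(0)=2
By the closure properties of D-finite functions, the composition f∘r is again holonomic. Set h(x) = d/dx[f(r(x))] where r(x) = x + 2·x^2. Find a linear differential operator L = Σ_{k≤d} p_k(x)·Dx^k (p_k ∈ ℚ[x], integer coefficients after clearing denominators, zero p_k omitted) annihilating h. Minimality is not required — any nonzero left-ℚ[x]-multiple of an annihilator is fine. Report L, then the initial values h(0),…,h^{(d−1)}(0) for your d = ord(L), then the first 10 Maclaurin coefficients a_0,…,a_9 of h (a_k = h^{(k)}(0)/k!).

L = (6 + 16·x + 32·x^2) + (-1 - 4·x)·Dx  (order 1).
h: a_k = 4, 24, 56, 400/3, 216, 5296/15, 20848/45, 63328/105, 42856/63, 305488/405, …
ICs: h(0) = 4.

f: a_k = 2, 4, 4, 8/3, 4/3, 8/15, 8/45, 16/315, 4/315, 8/2835, …
L₀ from L_f via x↦r, Dx↦r'^{-1}Dx.
h₀' ⇒ L via d/dx closure of L₀.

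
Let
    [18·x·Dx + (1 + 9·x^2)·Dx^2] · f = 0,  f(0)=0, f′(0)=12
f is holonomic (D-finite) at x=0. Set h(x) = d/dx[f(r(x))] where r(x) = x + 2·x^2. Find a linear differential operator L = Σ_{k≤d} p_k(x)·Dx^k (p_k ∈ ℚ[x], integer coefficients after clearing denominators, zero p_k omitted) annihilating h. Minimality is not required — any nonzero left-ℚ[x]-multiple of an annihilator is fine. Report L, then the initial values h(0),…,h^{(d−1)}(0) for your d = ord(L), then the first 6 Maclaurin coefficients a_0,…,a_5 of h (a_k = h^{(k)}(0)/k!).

f: a_k = 0, 12, 0, -36, 0, 972/5, …
Change of var in L_f (x↦r) gives L₀.
h=h₀': d/dx-closure on L₀ ⇒ L.
L = (-4 + 18·x + 144·x^2 + 432·x^3 + 432·x^4) + (1 + 4·x + 9·x^2 + 72·x^3 + 180·x^4 + 144·x^5)·Dx  (order 1).
h: a_k = 12, 48, -108, -864, -1188, 9936, …
ICs: h(0) = 12.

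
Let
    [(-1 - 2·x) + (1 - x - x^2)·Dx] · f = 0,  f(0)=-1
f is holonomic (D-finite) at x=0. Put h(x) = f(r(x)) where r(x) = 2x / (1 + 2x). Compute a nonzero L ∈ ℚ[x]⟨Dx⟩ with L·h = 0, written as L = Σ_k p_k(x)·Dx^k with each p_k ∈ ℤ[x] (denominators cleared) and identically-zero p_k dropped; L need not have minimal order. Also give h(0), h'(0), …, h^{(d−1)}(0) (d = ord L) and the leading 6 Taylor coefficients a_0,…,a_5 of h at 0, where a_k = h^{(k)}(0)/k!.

L = (2 + 12·x) + (-1 - 4·x + 8·x^3)·Dx  (order 1).
h: a_k = -1, -2, -4, 0, -16, 32, …
ICs: h(0) = -1.

f: a_k = -1, -1, -2, -3, -5, -8, …
Substitute x→r, Dx→(1/r')Dx; clear ⇒ L₀.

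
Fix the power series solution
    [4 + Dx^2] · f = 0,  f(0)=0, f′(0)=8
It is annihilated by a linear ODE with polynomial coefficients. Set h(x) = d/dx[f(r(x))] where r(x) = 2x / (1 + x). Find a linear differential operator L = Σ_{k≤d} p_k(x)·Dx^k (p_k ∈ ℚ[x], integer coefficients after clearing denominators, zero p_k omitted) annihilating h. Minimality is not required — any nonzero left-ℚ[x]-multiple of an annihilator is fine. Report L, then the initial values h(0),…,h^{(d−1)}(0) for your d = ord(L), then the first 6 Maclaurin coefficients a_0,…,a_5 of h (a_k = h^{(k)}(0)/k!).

f: a_k = 0, 8, 0, -16/3, 0, 16/15, …
Change of var in L_f (x↦r) gives L₀.
Derive L from L₀ (diff closure).
L = (22 + 12·x + 6·x^2) + (6 + 18·x + 18·x^2 + 6·x^3)·Dx + (1 + 4·x + 6·x^2 + 4·x^3 + x^4)·Dx^2  (order 2).
h: a_k = 16, -32, -80, 448, -3088/3, 1440, …
ICs: h(0) = 16, h′(0) = -32.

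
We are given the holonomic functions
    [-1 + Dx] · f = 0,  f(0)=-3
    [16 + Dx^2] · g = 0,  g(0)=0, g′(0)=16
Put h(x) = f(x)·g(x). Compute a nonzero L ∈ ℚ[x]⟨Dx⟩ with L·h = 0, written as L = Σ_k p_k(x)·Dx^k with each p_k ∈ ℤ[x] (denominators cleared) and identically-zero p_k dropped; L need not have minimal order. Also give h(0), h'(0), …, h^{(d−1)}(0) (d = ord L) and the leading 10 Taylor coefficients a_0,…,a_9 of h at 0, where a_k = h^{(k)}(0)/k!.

f: a_k = -3, -3, -3/2, -1/2, -1/8, -1/40, -1/240, -1/1680, -1/13440, -1/120960, …
g: a_k = 0, 16, 0, -128/3, 0, 512/15, 0, -4096/315, 0, 8192/2835, …
Sym-product of L_f,L_g gives L₀ (≤ ord 2).
L = 17 - 2·Dx + Dx^2  (order 2).
h: a_k = 0, -48, -48, 104, 120, -202/5, -1222/15, -727/105, 23, 50999/7560, …
ICs: h(0) = 0, h′(0) = -48.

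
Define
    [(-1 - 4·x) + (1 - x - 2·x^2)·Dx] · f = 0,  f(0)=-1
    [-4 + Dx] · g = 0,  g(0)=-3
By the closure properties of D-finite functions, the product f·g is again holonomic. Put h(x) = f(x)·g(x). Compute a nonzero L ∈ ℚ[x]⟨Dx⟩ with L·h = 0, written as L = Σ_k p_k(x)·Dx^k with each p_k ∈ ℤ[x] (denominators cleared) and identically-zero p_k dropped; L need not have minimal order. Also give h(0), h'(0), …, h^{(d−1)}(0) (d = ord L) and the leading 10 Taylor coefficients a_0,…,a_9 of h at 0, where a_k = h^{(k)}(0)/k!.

f: a_k = -1, -1, -3, -5, -11, -21, -43, -85, -171, -341, …
g: a_k = -3, -12, -24, -32, -32, -128/5, -256/15, -1024/105, -512/105, -2048/945, …
Product ⇒ symmetric product L₀, ord ≤ 1.
L = (5 - 8·x^2) + (-1 + x + 2·x^2)·Dx  (order 1).
h: a_k = 3, 15, 45, 107, 229, 2343/5, 2831/3, 39703/21, 132399/35, 7150091/945, …
ICs: h(0) = 3.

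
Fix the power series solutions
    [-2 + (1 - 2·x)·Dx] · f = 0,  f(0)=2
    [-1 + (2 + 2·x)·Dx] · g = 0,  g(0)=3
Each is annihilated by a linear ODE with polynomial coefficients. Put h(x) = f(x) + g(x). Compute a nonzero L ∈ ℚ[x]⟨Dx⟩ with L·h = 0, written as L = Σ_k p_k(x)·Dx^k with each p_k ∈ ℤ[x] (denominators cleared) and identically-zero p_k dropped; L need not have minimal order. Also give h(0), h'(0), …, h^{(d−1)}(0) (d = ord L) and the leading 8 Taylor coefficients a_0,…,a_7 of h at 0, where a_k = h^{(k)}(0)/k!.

L = (-6 - 4·x) + (11 + 20·x + 12·x^2)·Dx + (-2 - 2·x + 8·x^2 + 8·x^3)·Dx^2  (order 2).
h: a_k = 5, 11/2, 61/8, 259/16, 4081/128, 16405/256, 131009/1024, 524387/2048, …
ICs: h(0) = 5, h′(0) = 11/2.

f: a_k = 2, 4, 8, 16, 32, 64, 128, 256, …
g: a_k = 3, 3/2, -3/8, 3/16, -15/128, 21/256, -63/1024, 99/2048, …
h₀=f+g: left-lcm gives L₀, ord ≤ 2.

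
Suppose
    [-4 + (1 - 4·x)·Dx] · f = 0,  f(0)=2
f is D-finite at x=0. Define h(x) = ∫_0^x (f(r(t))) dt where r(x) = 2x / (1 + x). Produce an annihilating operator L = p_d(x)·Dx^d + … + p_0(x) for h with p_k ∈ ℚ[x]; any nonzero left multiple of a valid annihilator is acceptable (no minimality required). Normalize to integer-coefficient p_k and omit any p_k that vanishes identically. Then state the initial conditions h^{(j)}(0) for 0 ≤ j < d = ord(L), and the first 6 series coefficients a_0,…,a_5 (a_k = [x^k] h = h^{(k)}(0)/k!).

L = 8·Dx + (-1 + 6·x + 7·x^2)·Dx^2  (order 2).
h: a_k = 0, 2, 8, 112/3, 196, 5488/5, …
ICs: h(0) = 0, h′(0) = 2.

f: a_k = 2, 8, 32, 128, 512, 2048, …
L₀ from L_f via x↦r, Dx↦r'^{-1}Dx.
Integrate: L := L₀·Dx.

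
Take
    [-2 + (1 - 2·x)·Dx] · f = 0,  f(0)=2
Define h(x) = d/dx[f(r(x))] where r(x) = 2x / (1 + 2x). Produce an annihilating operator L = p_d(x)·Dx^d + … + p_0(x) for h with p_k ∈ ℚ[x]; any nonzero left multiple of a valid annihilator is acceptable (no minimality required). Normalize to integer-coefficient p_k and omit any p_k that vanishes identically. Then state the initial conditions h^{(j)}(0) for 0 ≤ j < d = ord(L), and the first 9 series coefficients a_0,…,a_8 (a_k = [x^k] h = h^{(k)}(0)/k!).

L = 4 + (-1 + 2·x)·Dx  (order 1).
h: a_k = 8, 32, 96, 256, 640, 1536, 3584, 8192, 18432, …
ICs: h(0) = 8.

f: a_k = 2, 4, 8, 16, 32, 64, 128, 256, 512, …
f∘r: x↦r, Dx↦Dx/r' in L_f ⇒ L₀.
Differentiate: ansatz ord ≤ ord L₀ ⇒ L.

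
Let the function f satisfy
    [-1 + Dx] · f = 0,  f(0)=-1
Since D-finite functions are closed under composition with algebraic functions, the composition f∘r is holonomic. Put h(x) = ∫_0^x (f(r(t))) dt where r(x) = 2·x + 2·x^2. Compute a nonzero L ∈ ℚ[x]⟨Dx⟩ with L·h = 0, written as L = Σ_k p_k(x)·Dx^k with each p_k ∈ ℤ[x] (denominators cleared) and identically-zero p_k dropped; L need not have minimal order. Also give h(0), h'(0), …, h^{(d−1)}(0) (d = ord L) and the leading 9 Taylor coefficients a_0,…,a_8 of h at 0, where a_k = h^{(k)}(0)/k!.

f: a_k = -1, -1, -1/2, -1/6, -1/24, -1/120, -1/720, -1/5040, -1/40320, …
h₀=f(r): pull back L_f along r ⇒ L₀.
Integrate: L := L₀·Dx.
L = (-2 - 4·x)·Dx + Dx^2  (order 2).
h: a_k = 0, -1, -1, -4/3, -4/3, -4/3, -52/45, -304/315, -232/315, …
ICs: h(0) = 0, h′(0) = -1.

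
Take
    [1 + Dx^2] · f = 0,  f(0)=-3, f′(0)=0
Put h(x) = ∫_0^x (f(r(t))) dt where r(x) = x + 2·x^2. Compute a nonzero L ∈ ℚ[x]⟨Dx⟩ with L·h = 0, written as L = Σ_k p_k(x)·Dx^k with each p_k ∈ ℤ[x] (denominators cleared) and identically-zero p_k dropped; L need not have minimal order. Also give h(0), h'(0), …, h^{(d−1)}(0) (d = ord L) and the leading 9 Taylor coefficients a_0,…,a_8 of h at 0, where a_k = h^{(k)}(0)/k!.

L = (1 + 12·x + 48·x^2 + 64·x^3)·Dx - 4·Dx^2 + (1 + 4·x)·Dx^3  (order 3).
h: a_k = 0, -3, 0, 1/2, 3/2, 47/40, -1/6, -719/1680, -79/160, …
ICs: h(0) = 0, h′(0) = -3, h′′(0) = 0.

f: a_k = -3, 0, 3/2, 0, -1/8, 0, 1/240, 0, -1/13440, …
f∘r: x↦r, Dx↦Dx/r' in L_f ⇒ L₀.
h=∫₀ˣh₀: take L = L₀·Dx.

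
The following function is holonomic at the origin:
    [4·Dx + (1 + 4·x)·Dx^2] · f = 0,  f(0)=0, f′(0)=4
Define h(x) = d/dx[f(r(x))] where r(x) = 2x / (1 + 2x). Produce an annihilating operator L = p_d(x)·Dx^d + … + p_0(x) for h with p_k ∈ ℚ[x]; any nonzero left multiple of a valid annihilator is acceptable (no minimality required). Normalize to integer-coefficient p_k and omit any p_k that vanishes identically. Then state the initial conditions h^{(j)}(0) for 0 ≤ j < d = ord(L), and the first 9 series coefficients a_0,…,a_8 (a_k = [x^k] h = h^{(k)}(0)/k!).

f: a_k = 0, 4, -8, 64/3, -64, 1024/5, -2048/3, 16384/7, -8192, …
Substitute x→r, Dx→(1/r')Dx; clear ⇒ L₀.
Differentiate: ansatz ord ≤ ord L₀ ⇒ L.
L = (12 + 40·x) + (1 + 12·x + 20·x^2)·Dx  (order 1).
h: a_k = 8, -96, 992, -9984, 99968, -999936, 9999872, -99999744, 999999488, …
ICs: h(0) = 8.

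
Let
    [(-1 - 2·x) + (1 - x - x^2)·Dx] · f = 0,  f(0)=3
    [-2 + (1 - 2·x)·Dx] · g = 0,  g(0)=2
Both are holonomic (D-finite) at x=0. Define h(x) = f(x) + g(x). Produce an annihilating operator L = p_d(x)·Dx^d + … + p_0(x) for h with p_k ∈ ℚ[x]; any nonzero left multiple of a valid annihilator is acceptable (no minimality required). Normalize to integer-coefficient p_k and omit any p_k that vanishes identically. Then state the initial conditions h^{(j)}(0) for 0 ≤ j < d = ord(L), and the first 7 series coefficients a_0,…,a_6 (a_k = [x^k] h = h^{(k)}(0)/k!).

f: a_k = 3, 3, 6, 9, 15, 24, 39, …
g: a_k = 2, 4, 8, 16, 32, 64, 128, …
h₀=f+g: left-lcm gives L₀, ord ≤ 2.
L = (-12·x + 12·x^2 - 8·x^3) + (4 - 6·x - 6·x^2 + 16·x^3 - 16·x^4)·Dx + (-1 + 5·x - 9·x^2 + 6·x^3 + 2·x^4 - 4·x^5)·Dx^2  (order 2).
h: a_k = 5, 7, 14, 25, 47, 88, 167, …
ICs: h(0) = 5, h′(0) = 7.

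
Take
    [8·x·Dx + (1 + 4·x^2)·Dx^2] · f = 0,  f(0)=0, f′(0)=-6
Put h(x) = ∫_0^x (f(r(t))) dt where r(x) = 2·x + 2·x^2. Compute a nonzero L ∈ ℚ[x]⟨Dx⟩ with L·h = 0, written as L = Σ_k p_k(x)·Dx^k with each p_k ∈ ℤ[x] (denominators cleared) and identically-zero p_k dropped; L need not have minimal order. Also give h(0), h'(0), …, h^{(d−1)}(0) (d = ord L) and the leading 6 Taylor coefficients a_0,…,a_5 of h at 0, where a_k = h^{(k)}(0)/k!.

f: a_k = 0, -6, 0, 8, 0, -96/5, …
f∘r: x↦r, Dx↦Dx/r' in L_f ⇒ L₀.
∫: right-multiply L₀ by Dx.
L = (-2 + 32·x + 128·x^2 + 192·x^3 + 96·x^4)·Dx^2 + (1 + 2·x + 16·x^2 + 64·x^3 + 80·x^4 + 32·x^5)·Dx^3  (order 3).
h: a_k = 0, 0, -6, -4, 16, 192/5, …
ICs: h(0) = 0, h′(0) = 0, h′′(0) = -12.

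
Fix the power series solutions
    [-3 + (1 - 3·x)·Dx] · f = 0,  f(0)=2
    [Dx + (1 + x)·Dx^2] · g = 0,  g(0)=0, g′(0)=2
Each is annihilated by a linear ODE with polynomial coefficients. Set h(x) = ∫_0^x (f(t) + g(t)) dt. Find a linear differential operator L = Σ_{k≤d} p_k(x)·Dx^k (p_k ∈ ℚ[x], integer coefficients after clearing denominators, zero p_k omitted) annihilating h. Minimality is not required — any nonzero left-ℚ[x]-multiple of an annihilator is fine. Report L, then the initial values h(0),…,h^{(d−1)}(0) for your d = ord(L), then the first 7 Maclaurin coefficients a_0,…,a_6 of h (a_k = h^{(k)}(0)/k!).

L = (66 + 18·x)·Dx^2 + (52 + 120·x + 36·x^2)·Dx^3 + (-7 + 11·x + 27·x^2 + 9·x^3)·Dx^4  (order 4).
h: a_k = 0, 2, 4, 17/3, 41/3, 323/10, 1216/15, …
ICs: h(0) = 0, h′(0) = 2, h′′(0) = 8, h′′′(0) = 34.

f: a_k = 2, 6, 18, 54, 162, 486, 1458, …
g: a_k = 0, 2, -1, 2/3, -1/2, 2/5, -1/3, …
Sum ⇒ L₀ = lclm(L_f,L_g) in ℚ(x)⟨Dx⟩.
Integrate: L := L₀·Dx.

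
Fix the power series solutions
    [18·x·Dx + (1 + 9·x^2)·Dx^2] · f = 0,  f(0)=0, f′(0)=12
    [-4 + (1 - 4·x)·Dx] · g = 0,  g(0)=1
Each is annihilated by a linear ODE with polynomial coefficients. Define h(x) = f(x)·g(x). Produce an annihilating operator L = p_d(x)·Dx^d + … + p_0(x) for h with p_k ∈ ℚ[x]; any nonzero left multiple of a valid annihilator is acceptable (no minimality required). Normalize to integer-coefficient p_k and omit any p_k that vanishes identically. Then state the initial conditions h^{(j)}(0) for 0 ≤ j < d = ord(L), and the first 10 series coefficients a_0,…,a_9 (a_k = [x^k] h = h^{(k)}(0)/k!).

L = 72·x + (8 - 18·x + 144·x^2)·Dx + (-1 + 4·x - 9·x^2 + 36·x^3)·Dx^2  (order 2).
h: a_k = 0, 12, 48, 156, 624, 13452/5, 53808/5, 1462884/35, 5851536/35, 23712324/35, …
ICs: h(0) = 0, h′(0) = 12.

f: a_k = 0, 12, 0, -36, 0, 972/5, 0, -8748/7, 0, 8748, …
g: a_k = 1, 4, 16, 64, 256, 1024, 4096, 16384, 65536, 262144, …
L₀ := L_f ⊗_s L_g (sym. prod.), ord ≤ 2.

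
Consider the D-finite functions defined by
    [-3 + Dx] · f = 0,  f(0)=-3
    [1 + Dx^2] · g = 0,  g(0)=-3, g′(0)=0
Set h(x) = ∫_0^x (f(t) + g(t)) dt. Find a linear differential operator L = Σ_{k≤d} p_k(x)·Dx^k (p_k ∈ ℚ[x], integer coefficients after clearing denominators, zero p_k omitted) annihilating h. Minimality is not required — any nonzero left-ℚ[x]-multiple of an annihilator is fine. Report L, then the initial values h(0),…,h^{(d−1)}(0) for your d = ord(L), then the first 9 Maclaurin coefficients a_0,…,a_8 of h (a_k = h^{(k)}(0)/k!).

L = -3·Dx + Dx^2 - 3·Dx^3 + Dx^4  (order 4).
h: a_k = 0, -6, -9/2, -4, -27/8, -41/20, -81/80, -13/30, -729/4480, …
ICs: h(0) = 0, h′(0) = -6, h′′(0) = -9, h′′′(0) = -24.

f: a_k = -3, -9, -27/2, -27/2, -81/8, -243/40, -243/80, -729/560, -2187/4480, …
g: a_k = -3, 0, 3/2, 0, -1/8, 0, 1/240, 0, -1/13440, …
f+g: L₀ = lclm(L_f,L_g), ord ≤ 1+2.
∫: right-multiply L₀ by Dx.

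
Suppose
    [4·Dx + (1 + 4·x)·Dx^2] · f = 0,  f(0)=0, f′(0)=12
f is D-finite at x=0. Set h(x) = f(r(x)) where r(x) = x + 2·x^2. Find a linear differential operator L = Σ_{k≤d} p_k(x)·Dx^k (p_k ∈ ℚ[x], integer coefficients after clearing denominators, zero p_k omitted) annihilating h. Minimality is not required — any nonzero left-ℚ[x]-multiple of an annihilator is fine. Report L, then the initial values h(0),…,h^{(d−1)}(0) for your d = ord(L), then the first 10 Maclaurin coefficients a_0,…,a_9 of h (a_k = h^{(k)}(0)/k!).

L = (16·x + 32·x^2)·Dx + (1 + 8·x + 24·x^2 + 32·x^3)·Dx^2  (order 2).
h: a_k = 0, 12, 0, -32, 96, -768/5, 0, 6144/7, -3072, 16384/3, …
ICs: h(0) = 0, h′(0) = 12.

f: a_k = 0, 12, -24, 64, -192, 3072/5, -2048, 49152/7, -24576, 262144/3, …
f∘r: x↦r, Dx↦Dx/r' in L_f ⇒ L₀.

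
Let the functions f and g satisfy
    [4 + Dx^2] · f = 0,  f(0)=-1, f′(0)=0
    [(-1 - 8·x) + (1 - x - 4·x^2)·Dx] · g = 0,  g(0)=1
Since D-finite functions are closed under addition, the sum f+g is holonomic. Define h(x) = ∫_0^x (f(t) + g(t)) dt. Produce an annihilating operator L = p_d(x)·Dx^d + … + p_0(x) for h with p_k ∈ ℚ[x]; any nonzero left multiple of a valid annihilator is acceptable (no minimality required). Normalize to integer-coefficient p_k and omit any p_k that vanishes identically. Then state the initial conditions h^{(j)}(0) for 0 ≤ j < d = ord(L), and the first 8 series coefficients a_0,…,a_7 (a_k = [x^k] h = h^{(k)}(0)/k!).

f: a_k = -1, 0, 2, 0, -2/3, 0, 4/45, 0, …
g: a_k = 1, 1, 5, 9, 29, 65, 181, 441, …
L₀ := lclm(L_f,L_g); ord L₀ ≤ 2+1.
h=∫h₀ ⇒ L = L₀·Dx.
L = (-116 - 1008·x - 968·x^2 - 2688·x^3 - 640·x^4 - 1024·x^5)·Dx + (28 + 4·x - 8·x^2 - 200·x^3 - 480·x^4 - 384·x^5 - 512·x^6)·Dx^2 + (-29 - 252·x - 242·x^2 - 672·x^3 - 160·x^4 - 256·x^5)·Dx^3 + (7 + x - 2·x^2 - 50·x^3 - 120·x^4 - 96·x^5 - 128·x^6)·Dx^4  (order 4).
h: a_k = 0, 0, 1/2, 7/3, 9/4, 17/3, 65/6, 8149/315, …
ICs: h(0) = 0, h′(0) = 0, h′′(0) = 1, h′′′(0) = 14.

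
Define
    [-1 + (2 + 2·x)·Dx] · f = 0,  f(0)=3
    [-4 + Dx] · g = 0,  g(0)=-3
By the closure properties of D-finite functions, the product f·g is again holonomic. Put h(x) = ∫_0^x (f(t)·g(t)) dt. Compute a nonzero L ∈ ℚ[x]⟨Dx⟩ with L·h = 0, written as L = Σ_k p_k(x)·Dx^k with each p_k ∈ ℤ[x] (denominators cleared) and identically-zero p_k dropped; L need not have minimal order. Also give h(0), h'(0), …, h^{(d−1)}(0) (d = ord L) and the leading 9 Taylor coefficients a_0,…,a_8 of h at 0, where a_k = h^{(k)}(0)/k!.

L = (-9 - 8·x)·Dx + (2 + 2·x)·Dx^2  (order 2).
h: a_k = 0, -9, -81/4, -237/8, -2049/64, -17523/640, -49553/2560, -417727/35840, -3503907/573440, …
ICs: h(0) = 0, h′(0) = -9.

f: a_k = 3, 3/2, -3/8, 3/16, -15/128, 21/256, -63/1024, 99/2048, -1287/32768, …
g: a_k = -3, -12, -24, -32, -32, -128/5, -256/15, -1024/105, -512/105, …
h₀=f·g: eliminate ⇒ L₀, order ≤ 1·1.
∫: right-multiply L₀ by Dx.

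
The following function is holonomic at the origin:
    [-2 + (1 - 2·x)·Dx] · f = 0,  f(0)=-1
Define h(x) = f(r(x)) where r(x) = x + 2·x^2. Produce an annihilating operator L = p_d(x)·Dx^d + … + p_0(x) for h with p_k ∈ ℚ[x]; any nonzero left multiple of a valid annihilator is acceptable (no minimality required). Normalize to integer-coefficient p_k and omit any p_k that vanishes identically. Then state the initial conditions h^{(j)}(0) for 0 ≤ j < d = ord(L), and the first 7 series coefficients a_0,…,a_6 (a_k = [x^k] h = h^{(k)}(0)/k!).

L = (2 + 8·x) + (-1 + 2·x + 4·x^2)·Dx  (order 1).
h: a_k = -1, -2, -8, -24, -80, -256, -832, …
ICs: h(0) = -1.

f: a_k = -1, -2, -4, -8, -16, -32, -64, …
Substitute x→r, Dx→(1/r')Dx; clear ⇒ L₀.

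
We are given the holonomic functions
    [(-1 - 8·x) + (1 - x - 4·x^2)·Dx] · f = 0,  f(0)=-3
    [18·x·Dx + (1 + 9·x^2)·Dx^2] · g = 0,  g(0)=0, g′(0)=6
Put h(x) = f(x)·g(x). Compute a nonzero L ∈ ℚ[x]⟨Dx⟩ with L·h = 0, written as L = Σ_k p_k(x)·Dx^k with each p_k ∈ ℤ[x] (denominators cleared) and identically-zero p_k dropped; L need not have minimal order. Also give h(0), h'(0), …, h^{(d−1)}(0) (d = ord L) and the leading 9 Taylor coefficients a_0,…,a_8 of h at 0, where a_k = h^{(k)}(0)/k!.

L = (8 + 18·x + 216·x^2) + (2 - 2·x + 36·x^2 + 216·x^3)·Dx + (-1 + x - 5·x^2 + 9·x^3 + 36·x^4)·Dx^2  (order 2).
h: a_k = 0, -18, -18, -36, -108, -2718/5, -4878/5, -8928/7, -181224/35, …
ICs: h(0) = 0, h′(0) = -18.

f: a_k = -3, -3, -15, -27, -87, -195, -543, -1323, -3495, …
g: a_k = 0, 6, 0, -18, 0, 486/5, 0, -4374/7, 0, …
f·g: L₀ = L_f ⊗_s L_g, ord ≤ 1·2.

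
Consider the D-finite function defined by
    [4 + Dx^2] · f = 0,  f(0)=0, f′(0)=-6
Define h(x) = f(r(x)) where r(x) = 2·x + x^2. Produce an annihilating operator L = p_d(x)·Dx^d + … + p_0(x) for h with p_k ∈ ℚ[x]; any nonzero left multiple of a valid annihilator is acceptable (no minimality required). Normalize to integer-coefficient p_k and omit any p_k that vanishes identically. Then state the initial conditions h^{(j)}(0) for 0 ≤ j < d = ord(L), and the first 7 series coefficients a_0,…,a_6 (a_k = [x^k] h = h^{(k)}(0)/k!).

L = (16 + 48·x + 48·x^2 + 16·x^3) - Dx + (1 + x)·Dx^2  (order 2).
h: a_k = 0, -12, -6, 32, 48, -8/5, -60, …
ICs: h(0) = 0, h′(0) = -12.

f: a_k = 0, -6, 0, 4, 0, -4/5, 0, …
f∘r: x↦r, Dx↦Dx/r' in L_f ⇒ L₀.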